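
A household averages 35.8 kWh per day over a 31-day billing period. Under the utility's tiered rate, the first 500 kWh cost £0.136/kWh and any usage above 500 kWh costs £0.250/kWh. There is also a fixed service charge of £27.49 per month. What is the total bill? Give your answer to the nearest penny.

Usage = 35.8 kWh/day × 31 days = 1109.8 kWh
First 500 kWh × £0.136 = £68.00
Remaining 609.8 kWh × £0.250 = £152.45
Energy charge = £220.45; + service £27.49 = £247.94

£247.94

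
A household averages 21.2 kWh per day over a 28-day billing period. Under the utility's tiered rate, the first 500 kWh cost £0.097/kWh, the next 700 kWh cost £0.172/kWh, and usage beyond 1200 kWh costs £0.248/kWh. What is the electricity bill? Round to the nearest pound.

£65

Usage = 21.2 kWh/day × 28 days = 593.6 kWh
First 500 kWh × £0.097 = £48.50
Next 93.6 kWh × £0.172 = £16.10
Remaining tier: 0 kWh (not reached)
Total = £64.60 ≈ £65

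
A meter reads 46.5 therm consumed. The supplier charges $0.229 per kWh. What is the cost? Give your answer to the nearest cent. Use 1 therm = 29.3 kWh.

46.5 therm × (29.3 kWh/therm) = 1,362 kWh
Cost = 1,362 kWh × $0.229/kWh = $312.00

$312.00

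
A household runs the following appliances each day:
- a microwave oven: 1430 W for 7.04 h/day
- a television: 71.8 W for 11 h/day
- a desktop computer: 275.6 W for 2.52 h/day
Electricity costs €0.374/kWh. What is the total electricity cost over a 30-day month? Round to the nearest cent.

€129.61

microwave oven: 1430 W × 7.04 h × 30 d = 302,016 Wh = 302 kWh
television: 71.8 W × 11 h × 30 d = 23,694 Wh = 23.69 kWh
desktop computer: 275.6 W × 2.52 h × 30 d = 20,835 Wh = 20.84 kWh
Total energy = 302 + 23.69 + 20.84 = 346.5 kWh
Cost = 346.5 kWh × €0.374 = €129.61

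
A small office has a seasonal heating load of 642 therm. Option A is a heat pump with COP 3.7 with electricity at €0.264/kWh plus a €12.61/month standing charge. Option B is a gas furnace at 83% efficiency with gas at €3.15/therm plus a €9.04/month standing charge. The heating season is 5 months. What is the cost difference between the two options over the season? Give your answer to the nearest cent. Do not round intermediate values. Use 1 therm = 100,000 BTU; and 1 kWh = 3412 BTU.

€1076.11

Heat load = 642 therm × 100,000 = 64,200,000 BTU
Gas: input = 64,200,000 / 0.83 = 77,349,398 BTU = 773.5 therm → 773.5 × €3.15 = €2,436.51; + 5 × €9.04 standing = €2,481.71
Heat pump: 64,200,000 BTU / 3412 = 18,820 kWh heat; / 3.7 = 5,085 kWh in → × €0.264 = €1,342.54; + 5 × €12.61 standing = €1,405.59
Difference = |€2,481.71 − €1,405.59| = €1,076.11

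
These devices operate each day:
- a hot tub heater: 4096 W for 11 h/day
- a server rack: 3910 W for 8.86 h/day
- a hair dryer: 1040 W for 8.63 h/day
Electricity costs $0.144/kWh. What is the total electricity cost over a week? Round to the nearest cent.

hot tub heater: 4096 W × 11 h × 7 d = 315,392 Wh = 315.4 kWh
server rack: 3910 W × 8.86 h × 7 d = 242,498 Wh = 242.5 kWh
hair dryer: 1040 W × 8.63 h × 7 d = 62,826 Wh = 62.83 kWh
Total energy = 315.4 + 242.5 + 62.83 = 620.7 kWh
Cost = 620.7 kWh × $0.144 = $89.38

$89.38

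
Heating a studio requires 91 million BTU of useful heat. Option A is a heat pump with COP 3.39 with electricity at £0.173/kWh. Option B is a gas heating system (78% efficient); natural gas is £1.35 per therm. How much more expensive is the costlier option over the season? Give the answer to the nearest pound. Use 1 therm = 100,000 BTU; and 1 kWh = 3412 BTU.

Heat load = 91 × 10⁶ BTU = 91,000,000 BTU
Gas: input = 91,000,000 / 0.78 = 116,666,667 BTU = 1,167 therm → 1,167 × £1.35 = £1,575.00
Heat pump: 91,000,000 BTU / 3412 = 26,670 kWh heat; / 3.39 = 7,867 kWh in → × £0.173 = £1,361.06
Difference = |£1,575.00 − £1,361.06| = £213.94 ≈ £214

£214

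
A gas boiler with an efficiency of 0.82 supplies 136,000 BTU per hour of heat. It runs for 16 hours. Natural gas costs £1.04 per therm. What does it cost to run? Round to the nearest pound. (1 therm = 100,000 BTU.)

Heat delivered = 136,000 BTU/h × 16 h = 2,176,000 BTU
Gas input = 2,176,000 / 0.82 = 2,653,659 BTU
= 2,653,659 / 100,000 = 26.54 therm
Cost = 26.54 × £1.04/therm = £27.60 ≈ £28

£28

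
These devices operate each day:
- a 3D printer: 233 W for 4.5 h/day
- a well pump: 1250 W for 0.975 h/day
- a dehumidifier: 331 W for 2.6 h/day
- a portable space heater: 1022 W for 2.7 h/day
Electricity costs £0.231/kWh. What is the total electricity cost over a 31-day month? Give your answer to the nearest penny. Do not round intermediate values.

£42.16

3D printer: 233 W × 4.5 h × 31 d = 32,504 Wh = 32.5 kWh
well pump: 1250 W × 0.975 h × 31 d = 37,781 Wh = 37.78 kWh
dehumidifier: 331 W × 2.6 h × 31 d = 26,679 Wh = 26.68 kWh
portable space heater: 1022 W × 2.7 h × 31 d = 85,541 Wh = 85.54 kWh
Total energy = 32.5 + 37.78 + 26.68 + 85.54 = 182.5 kWh
Cost = 182.5 kWh × £0.231 = £42.16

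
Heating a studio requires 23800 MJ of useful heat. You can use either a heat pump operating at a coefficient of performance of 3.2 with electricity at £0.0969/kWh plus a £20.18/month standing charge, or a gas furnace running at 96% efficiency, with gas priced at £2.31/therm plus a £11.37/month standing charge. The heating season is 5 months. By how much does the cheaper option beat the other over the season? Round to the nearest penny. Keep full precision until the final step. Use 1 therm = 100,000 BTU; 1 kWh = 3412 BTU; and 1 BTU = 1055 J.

Heat load = 23800 MJ = 23,800,000,000 J / 1055 = 22,559,242 BTU
Gas: input = 22,559,242 / 0.96 = 23,499,210 BTU = 235 therm → 235 × £2.31 = £542.83; + 5 × £11.37 standing = £599.68
Heat pump: 22,559,242 BTU / 3412 = 6,612 kWh heat; / 3.2 = 2,066 kWh in → × £0.0969 = £200.21; + 5 × £20.18 standing = £301.11
Difference = |£599.68 − £301.11| = £298.57

£298.57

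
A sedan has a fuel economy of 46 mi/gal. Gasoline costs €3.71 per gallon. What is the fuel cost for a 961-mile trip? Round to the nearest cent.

Fuel = 961 mi / 46 mpg = 20.89 gal
Cost = 20.89 gal × €3.71/gal = €77.51

€77.51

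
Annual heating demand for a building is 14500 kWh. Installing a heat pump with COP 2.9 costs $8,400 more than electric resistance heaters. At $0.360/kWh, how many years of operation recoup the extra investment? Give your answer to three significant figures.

2.46 years

Resistance: 14500 kWh × $0.360 = $5,220.00/yr
Heat pump: 14500 / 2.9 = 5000 kWh in → × $0.360 = $1,800.00/yr
Annual savings = $3,420.00
Payback = $8,400 / $3,420.00 = 2.46 years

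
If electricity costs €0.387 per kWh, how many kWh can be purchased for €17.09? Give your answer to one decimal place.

€17.09 / €0.387 per kWh = 44.16 kWh

44.2 kWh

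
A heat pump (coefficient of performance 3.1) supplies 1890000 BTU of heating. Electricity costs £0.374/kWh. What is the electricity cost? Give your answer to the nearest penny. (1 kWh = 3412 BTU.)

Heat delivered = 1,890,000 BTU / 3412 = 553.9 kWh
Electrical input = 553.9 kWh / 3.1 = 178.7 kWh
Cost = 178.7 × £0.374/kWh = £66.83

£66.83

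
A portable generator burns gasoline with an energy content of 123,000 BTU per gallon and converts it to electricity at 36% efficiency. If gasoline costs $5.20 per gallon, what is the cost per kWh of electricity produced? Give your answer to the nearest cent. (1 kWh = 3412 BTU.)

Electrical output per gallon = 123,000 BTU × 0.36 / 3412 BTU/kWh = 12.98 kWh
Cost per kWh = $5.20 / 12.98 kWh = $0.401

$0.40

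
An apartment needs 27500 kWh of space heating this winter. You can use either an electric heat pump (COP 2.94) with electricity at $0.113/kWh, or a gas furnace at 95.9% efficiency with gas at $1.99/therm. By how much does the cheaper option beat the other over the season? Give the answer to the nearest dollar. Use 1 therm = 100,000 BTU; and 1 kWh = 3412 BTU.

Heat load = 27500 kWh × 3412 = 93,830,000 BTU
Gas: input = 93,830,000 / 0.959 = 97,841,502 BTU = 978.4 therm → 978.4 × $1.99 = $1,947.05
Heat pump: 93,830,000 BTU / 3412 = 27,500 kWh heat; / 2.94 = 9,354 kWh in → × $0.113 = $1,056.97
Difference = |$1,947.05 − $1,056.97| = $890.07 ≈ $890

$890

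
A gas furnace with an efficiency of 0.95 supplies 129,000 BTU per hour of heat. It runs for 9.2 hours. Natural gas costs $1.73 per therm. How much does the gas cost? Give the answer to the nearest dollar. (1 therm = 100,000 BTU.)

Heat delivered = 129,000 BTU/h × 9.2 h = 1,186,800 BTU
Gas input = 1,186,800 / 0.95 = 1,249,263 BTU
= 1,249,263 / 100,000 = 12.49 therm
Cost = 12.49 × $1.73/therm = $21.61 ≈ $22

$22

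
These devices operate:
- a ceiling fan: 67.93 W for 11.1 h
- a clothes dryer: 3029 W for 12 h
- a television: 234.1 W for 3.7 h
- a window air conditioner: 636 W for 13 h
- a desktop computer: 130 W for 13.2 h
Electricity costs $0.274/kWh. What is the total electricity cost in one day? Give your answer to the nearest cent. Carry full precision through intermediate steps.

$13.14

ceiling fan: 67.93 W × 11.1 h = 754 Wh = 0.754 kWh
clothes dryer: 3029 W × 12 h = 36,348 Wh = 36.35 kWh
television: 234.1 W × 3.7 h = 866 Wh = 0.8662 kWh
window air conditioner: 636 W × 13 h = 8,268 Wh = 8.268 kWh
desktop computer: 130 W × 13.2 h = 1,716 Wh = 1.716 kWh
Total energy = 0.754 + 36.35 + 0.8662 + 8.268 + 1.716 = 47.95 kWh
Cost = 47.95 kWh × $0.274 = $13.14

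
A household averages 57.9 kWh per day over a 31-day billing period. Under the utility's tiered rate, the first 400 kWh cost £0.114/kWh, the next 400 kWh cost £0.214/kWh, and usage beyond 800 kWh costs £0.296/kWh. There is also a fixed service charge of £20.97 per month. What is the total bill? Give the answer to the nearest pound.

Usage = 57.9 kWh/day × 31 days = 1794.9 kWh
First 400 kWh × £0.114 = £45.60
Next 400 kWh × £0.214 = £85.60
Remaining 994.9 kWh × £0.296 = £294.49
Energy charge = £425.69; + service £20.97 = £446.66 ≈ £447

£447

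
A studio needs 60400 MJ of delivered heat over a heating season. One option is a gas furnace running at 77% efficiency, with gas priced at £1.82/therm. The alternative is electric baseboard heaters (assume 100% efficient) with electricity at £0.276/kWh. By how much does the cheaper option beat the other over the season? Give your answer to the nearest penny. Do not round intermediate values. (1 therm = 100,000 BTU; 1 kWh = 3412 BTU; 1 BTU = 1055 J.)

£3277.89

Heat load = 60400 MJ = 60,400,000,000 J / 1055 = 57,251,185 BTU
Gas: input = 57,251,185 / 0.77 = 74,352,188 BTU = 743.5 therm → 743.5 × £1.82 = £1,353.21
Electric: 57,251,185 BTU / 3412 = 16,780 kWh → × £0.276 = £4,631.10
Difference = |£1,353.21 − £4,631.10| = £3,277.89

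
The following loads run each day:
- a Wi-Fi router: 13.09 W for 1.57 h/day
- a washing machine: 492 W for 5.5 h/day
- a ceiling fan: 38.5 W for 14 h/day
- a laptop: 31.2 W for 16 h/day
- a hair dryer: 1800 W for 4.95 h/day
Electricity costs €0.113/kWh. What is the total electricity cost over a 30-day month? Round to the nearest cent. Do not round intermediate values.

Wi-Fi router: 13.09 W × 1.57 h × 30 d = 617 Wh = 0.6165 kWh
washing machine: 492 W × 5.5 h × 30 d = 81,180 Wh = 81.18 kWh
ceiling fan: 38.5 W × 14 h × 30 d = 16,170 Wh = 16.17 kWh
laptop: 31.2 W × 16 h × 30 d = 14,976 Wh = 14.98 kWh
hair dryer: 1800 W × 4.95 h × 30 d = 267,300 Wh = 267.3 kWh
Total energy = 0.6165 + 81.18 + 16.17 + 14.98 + 267.3 = 380.2 kWh
Cost = 380.2 kWh × €0.113 = €42.97

€42.97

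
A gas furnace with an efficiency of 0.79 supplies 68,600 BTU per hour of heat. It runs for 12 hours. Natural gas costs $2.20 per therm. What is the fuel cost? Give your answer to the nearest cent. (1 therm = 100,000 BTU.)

$22.92

Heat delivered = 68,600 BTU/h × 12 h = 823,200 BTU
Gas input = 823,200 / 0.79 = 1,042,025 BTU
= 1,042,025 / 100,000 = 10.42 therm
Cost = 10.42 × $2.20/therm = $22.92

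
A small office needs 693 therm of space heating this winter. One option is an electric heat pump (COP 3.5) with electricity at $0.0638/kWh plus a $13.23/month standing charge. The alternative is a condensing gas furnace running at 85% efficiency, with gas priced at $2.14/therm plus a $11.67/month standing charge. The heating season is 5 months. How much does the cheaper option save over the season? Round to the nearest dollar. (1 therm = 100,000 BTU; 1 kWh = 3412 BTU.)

Heat load = 693 therm × 100,000 = 69,300,000 BTU
Gas: input = 69,300,000 / 0.85 = 81,529,412 BTU = 815.3 therm → 815.3 × $2.14 = $1,744.73; + 5 × $11.67 standing = $1,803.08
Heat pump: 69,300,000 BTU / 3412 = 20,310 kWh heat; / 3.5 = 5,803 kWh in → × $0.0638 = $370.23; + 5 × $13.23 standing = $436.38
Difference = |$1,803.08 − $436.38| = $1,366.69 ≈ $1367

$1367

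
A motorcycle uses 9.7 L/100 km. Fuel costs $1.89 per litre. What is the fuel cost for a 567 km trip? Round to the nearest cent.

Fuel = 9.7 L/100 km × 567 km / 100 = 55 L
Cost = 55 L × $1.89/L = $103.95

$103.95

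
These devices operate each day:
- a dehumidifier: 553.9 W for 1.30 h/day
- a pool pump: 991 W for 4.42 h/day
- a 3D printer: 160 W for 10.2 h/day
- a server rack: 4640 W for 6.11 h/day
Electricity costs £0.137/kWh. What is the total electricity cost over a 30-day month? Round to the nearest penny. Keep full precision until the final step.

£144.19

dehumidifier: 553.9 W × 1.30 h × 30 d = 21,602 Wh = 21.6 kWh
pool pump: 991 W × 4.42 h × 30 d = 131,407 Wh = 131.4 kWh
3D printer: 160 W × 10.2 h × 30 d = 48,960 Wh = 48.96 kWh
server rack: 4640 W × 6.11 h × 30 d = 850,512 Wh = 850.5 kWh
Total energy = 21.6 + 131.4 + 48.96 + 850.5 = 1,052 kWh
Cost = 1,052 kWh × £0.137 = £144.19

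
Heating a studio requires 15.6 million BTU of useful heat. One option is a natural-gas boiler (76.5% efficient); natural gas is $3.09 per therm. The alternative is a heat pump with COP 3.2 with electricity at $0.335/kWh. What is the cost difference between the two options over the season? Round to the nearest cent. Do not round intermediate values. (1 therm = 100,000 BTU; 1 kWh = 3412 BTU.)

Heat load = 15.6 × 10⁶ BTU = 15,600,000 BTU
Gas: input = 15,600,000 / 0.765 = 20,392,157 BTU = 203.9 therm → 203.9 × $3.09 = $630.12
Heat pump: 15,600,000 BTU / 3412 = 4,572 kWh heat; / 3.2 = 1,429 kWh in → × $0.335 = $478.64
Difference = |$630.12 − $478.64| = $151.48

$151.48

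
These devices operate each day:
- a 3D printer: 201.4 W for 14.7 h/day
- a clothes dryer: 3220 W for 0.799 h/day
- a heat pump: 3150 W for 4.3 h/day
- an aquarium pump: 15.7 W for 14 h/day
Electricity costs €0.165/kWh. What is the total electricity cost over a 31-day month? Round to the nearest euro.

3D printer: 201.4 W × 14.7 h × 31 d = 91,778 Wh = 91.78 kWh
clothes dryer: 3220 W × 0.799 h × 31 d = 79,756 Wh = 79.76 kWh
heat pump: 3150 W × 4.3 h × 31 d = 419,895 Wh = 419.9 kWh
aquarium pump: 15.7 W × 14 h × 31 d = 6,814 Wh = 6.814 kWh
Total energy = 91.78 + 79.76 + 419.9 + 6.814 = 598.2 kWh
Cost = 598.2 kWh × €0.165 = €98.71 ≈ €99

€99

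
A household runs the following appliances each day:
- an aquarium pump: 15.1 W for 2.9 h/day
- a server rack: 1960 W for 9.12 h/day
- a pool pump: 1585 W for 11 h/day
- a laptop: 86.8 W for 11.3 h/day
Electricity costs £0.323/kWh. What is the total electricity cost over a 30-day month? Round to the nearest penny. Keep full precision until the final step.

£352.08

aquarium pump: 15.1 W × 2.9 h × 30 d = 1,314 Wh = 1.314 kWh
server rack: 1960 W × 9.12 h × 30 d = 536,256 Wh = 536.3 kWh
pool pump: 1585 W × 11 h × 30 d = 523,050 Wh = 523 kWh
laptop: 86.8 W × 11.3 h × 30 d = 29,425 Wh = 29.43 kWh
Total energy = 1.314 + 536.3 + 523 + 29.43 = 1,090 kWh
Cost = 1,090 kWh × £0.323 = £352.08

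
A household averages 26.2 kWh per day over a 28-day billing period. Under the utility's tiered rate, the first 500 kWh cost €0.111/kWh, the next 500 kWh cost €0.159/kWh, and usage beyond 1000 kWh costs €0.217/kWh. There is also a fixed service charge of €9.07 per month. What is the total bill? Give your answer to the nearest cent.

€101.71

Usage = 26.2 kWh/day × 28 days = 733.6 kWh
First 500 kWh × €0.111 = €55.50
Next 233.6 kWh × €0.159 = €37.14
Remaining tier: 0 kWh (not reached)
Energy charge = €92.64; + service €9.07 = €101.71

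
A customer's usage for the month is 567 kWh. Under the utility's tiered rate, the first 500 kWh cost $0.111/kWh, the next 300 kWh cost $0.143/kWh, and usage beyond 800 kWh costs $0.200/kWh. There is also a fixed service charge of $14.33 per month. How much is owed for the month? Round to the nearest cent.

First 500 kWh × $0.111 = $55.50
Next 67 kWh × $0.143 = $9.58
Remaining tier: 0 kWh (not reached)
Energy charge = $65.08; + service $14.33 = $79.41

$79.41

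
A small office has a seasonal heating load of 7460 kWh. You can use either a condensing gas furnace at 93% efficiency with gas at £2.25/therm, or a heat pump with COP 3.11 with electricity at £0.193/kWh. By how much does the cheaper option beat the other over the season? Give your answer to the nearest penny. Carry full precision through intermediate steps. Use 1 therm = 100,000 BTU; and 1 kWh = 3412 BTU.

Heat load = 7460 kWh × 3412 = 25,453,520 BTU
Gas: input = 25,453,520 / 0.93 = 27,369,376 BTU = 273.7 therm → 273.7 × £2.25 = £615.81
Heat pump: 25,453,520 BTU / 3412 = 7,460 kWh heat; / 3.11 = 2,399 kWh in → × £0.193 = £462.95
Difference = |£615.81 − £462.95| = £152.86

£152.86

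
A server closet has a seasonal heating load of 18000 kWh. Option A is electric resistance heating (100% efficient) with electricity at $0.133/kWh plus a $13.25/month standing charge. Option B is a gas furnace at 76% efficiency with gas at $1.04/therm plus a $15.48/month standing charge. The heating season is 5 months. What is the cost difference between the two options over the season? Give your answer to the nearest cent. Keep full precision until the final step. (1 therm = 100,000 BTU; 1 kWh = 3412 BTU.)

Heat load = 18000 kWh × 3412 = 61,416,000 BTU
Gas: input = 61,416,000 / 0.760 = 80,810,526 BTU = 808.1 therm → 808.1 × $1.04 = $840.43; + 5 × $15.48 standing = $917.83
Electric: 61,416,000 BTU / 3412 = 18,000 kWh → × $0.133 = $2,394.00; + 5 × $13.25 standing = $2,460.25
Difference = |$917.83 − $2,460.25| = $1,542.42

$1542.42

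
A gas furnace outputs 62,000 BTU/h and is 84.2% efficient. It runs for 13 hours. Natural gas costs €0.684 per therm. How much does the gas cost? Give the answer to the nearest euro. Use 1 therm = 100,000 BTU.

Heat delivered = 62,000 BTU/h × 13 h = 806,000 BTU
Gas input = 806,000 / 0.842 = 957,245 BTU
= 957,245 / 100,000 = 9.572 therm
Cost = 9.572 × €0.684/therm = €6.55 ≈ €7

€7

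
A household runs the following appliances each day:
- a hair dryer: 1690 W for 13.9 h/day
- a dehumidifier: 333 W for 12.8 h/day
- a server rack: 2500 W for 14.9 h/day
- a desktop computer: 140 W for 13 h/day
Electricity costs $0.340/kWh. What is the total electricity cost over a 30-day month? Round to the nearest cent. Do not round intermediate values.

$681.60

hair dryer: 1690 W × 13.9 h × 30 d = 704,730 Wh = 704.7 kWh
dehumidifier: 333 W × 12.8 h × 30 d = 127,872 Wh = 127.9 kWh
server rack: 2500 W × 14.9 h × 30 d = 1,117,500 Wh = 1,118 kWh
desktop computer: 140 W × 13 h × 30 d = 54,600 Wh = 54.6 kWh
Total energy = 704.7 + 127.9 + 1,118 + 54.6 = 2,005 kWh
Cost = 2,005 kWh × $0.340 = $681.60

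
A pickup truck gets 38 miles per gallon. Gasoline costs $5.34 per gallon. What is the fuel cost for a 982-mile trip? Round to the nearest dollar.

Fuel = 982 mi / 38 mpg = 25.84 gal
Cost = 25.84 gal × $5.34/gal = $138.00

$138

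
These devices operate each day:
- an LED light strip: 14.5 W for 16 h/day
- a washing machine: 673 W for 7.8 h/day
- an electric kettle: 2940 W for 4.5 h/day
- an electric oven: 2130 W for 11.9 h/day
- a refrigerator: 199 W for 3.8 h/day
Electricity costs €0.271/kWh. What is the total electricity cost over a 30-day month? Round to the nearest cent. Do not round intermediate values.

€364.34

LED light strip: 14.5 W × 16 h × 30 d = 6,960 Wh = 6.96 kWh
washing machine: 673 W × 7.8 h × 30 d = 157,482 Wh = 157.5 kWh
electric kettle: 2940 W × 4.5 h × 30 d = 396,900 Wh = 396.9 kWh
electric oven: 2130 W × 11.9 h × 30 d = 760,410 Wh = 760.4 kWh
refrigerator: 199 W × 3.8 h × 30 d = 22,686 Wh = 22.69 kWh
Total energy = 6.96 + 157.5 + 396.9 + 760.4 + 22.69 = 1,344 kWh
Cost = 1,344 kWh × €0.271 = €364.34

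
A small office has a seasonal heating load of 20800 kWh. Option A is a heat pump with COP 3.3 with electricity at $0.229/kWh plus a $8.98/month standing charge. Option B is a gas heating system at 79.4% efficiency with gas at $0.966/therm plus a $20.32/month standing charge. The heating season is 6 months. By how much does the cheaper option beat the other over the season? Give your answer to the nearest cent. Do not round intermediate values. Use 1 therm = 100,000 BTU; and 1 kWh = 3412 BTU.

$511.92

Heat load = 20800 kWh × 3412 = 70,969,600 BTU
Gas: input = 70,969,600 / 0.794 = 89,382,368 BTU = 893.8 therm → 893.8 × $0.966 = $863.43; + 6 × $20.32 standing = $985.35
Heat pump: 70,969,600 BTU / 3412 = 20,800 kWh heat; / 3.3 = 6,303 kWh in → × $0.229 = $1,443.39; + 6 × $8.98 standing = $1,497.27
Difference = |$985.35 − $1,497.27| = $511.92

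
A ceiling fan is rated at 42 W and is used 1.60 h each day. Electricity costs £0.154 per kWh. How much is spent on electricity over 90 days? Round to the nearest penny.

£0.93

Energy = 42 W × 1.60 h/day × 90 days = 6,048 Wh = 6.048 kWh
Cost = 6.048 kWh × £0.154/kWh = £0.93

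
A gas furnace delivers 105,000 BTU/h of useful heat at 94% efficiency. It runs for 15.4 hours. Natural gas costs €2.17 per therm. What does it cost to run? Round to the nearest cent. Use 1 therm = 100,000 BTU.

Heat delivered = 105,000 BTU/h × 15.4 h = 1,617,000 BTU
Gas input = 1,617,000 / 0.94 = 1,720,213 BTU
= 1,720,213 / 100,000 = 17.2 therm
Cost = 17.2 × €2.17/therm = €37.33

€37.33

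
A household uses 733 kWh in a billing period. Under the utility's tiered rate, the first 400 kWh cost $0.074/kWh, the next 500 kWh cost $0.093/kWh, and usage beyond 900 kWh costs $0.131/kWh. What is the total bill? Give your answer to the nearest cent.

$60.57

First 400 kWh × $0.074 = $29.60
Next 333 kWh × $0.093 = $30.97
Remaining tier: 0 kWh (not reached)
Total = $60.57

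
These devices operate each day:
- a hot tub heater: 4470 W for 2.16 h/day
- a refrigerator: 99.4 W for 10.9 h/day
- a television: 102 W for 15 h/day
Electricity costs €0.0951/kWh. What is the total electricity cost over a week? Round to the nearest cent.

€8.17

hot tub heater: 4470 W × 2.16 h × 7 d = 67,586 Wh = 67.59 kWh
refrigerator: 99.4 W × 10.9 h × 7 d = 7,584 Wh = 7.584 kWh
television: 102 W × 15 h × 7 d = 10,710 Wh = 10.71 kWh
Total energy = 67.59 + 7.584 + 10.71 = 85.88 kWh
Cost = 85.88 kWh × €0.0951 = €8.17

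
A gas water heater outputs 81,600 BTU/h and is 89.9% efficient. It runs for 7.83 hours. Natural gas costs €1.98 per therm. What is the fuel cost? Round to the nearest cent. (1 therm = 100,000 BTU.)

€14.07

Heat delivered = 81,600 BTU/h × 7.83 h = 638,928 BTU
Gas input = 638,928 / 0.899 = 710,710 BTU
= 710,710 / 100,000 = 7.107 therm
Cost = 7.107 × €1.98/therm = €14.07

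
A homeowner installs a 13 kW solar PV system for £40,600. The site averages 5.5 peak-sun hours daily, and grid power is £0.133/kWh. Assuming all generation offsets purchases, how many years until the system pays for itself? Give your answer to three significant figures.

Daily generation = 13 kW × 5.5 h = 71.5 kWh
Annual generation = 71.5 × 365 = 26098 kWh
Annual savings = 26098 × £0.133 = £3,470.97
Payback = £40,600 / £3,470.97 = 11.7 years

11.7 years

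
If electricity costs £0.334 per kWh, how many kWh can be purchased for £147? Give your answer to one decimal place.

440.1 kWh

£147 / £0.334 per kWh = 440.1 kWh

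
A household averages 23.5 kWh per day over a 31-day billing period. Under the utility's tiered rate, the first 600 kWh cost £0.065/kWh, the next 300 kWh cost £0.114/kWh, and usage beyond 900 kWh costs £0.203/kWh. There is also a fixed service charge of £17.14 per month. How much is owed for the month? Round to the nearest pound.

£71

Usage = 23.5 kWh/day × 31 days = 728.5 kWh
First 600 kWh × £0.065 = £39.00
Next 128.5 kWh × £0.114 = £14.65
Remaining tier: 0 kWh (not reached)
Energy charge = £53.65; + service £17.14 = £70.79 ≈ £71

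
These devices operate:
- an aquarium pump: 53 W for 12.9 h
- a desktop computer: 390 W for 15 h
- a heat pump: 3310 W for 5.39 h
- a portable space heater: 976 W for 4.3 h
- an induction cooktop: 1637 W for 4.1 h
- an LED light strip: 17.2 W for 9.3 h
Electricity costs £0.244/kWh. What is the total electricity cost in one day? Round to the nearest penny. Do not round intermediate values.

aquarium pump: 53 W × 12.9 h = 684 Wh = 0.6837 kWh
desktop computer: 390 W × 15 h = 5,850 Wh = 5.85 kWh
heat pump: 3310 W × 5.39 h = 17,841 Wh = 17.84 kWh
portable space heater: 976 W × 4.3 h = 4,197 Wh = 4.197 kWh
induction cooktop: 1637 W × 4.1 h = 6,712 Wh = 6.712 kWh
LED light strip: 17.2 W × 9.3 h = 160 Wh = 0.16 kWh
Total energy = 0.6837 + 5.85 + 17.84 + 4.197 + 6.712 + 0.16 = 35.44 kWh
Cost = 35.44 kWh × £0.244 = £8.65

£8.65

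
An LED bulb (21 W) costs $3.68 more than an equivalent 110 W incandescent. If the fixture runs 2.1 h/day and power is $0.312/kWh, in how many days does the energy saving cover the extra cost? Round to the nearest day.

Power saved = 110 − 21 = 89 W
Daily energy saved = 89 W × 2.1 h = 186.9 Wh = 0.1869 kWh
Daily savings = 0.1869 × $0.312 = $0.0583
Payback = $3.68 / $0.0583 per day = 63.11 days

63 days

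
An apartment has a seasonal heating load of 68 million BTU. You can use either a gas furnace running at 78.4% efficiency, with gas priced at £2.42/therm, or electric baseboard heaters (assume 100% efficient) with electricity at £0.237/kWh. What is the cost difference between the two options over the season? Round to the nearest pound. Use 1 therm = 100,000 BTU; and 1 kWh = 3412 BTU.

Heat load = 68 × 10⁶ BTU = 68,000,000 BTU
Gas: input = 68,000,000 / 0.784 = 86,734,694 BTU = 867.3 therm → 867.3 × £2.42 = £2,098.98
Electric: 68,000,000 BTU / 3412 = 19,930 kWh → × £0.237 = £4,723.33
Difference = |£2,098.98 − £4,723.33| = £2,624.35 ≈ £2624

£2624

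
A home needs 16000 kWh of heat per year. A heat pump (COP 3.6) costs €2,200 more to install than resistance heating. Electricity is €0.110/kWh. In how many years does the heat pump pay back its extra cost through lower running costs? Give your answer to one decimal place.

1.7 years

Resistance: 16000 kWh × €0.110 = €1,760.00/yr
Heat pump: 16000 / 3.6 = 4444 kWh in → × €0.110 = €488.89/yr
Annual savings = €1,271.11
Payback = €2,200 / €1,271.11 = 1.73 years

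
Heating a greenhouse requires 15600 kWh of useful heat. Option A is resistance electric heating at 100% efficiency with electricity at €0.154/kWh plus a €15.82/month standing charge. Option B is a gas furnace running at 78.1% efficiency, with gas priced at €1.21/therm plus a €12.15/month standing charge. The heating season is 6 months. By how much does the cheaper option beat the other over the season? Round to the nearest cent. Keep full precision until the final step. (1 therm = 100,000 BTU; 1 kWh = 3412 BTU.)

Heat load = 15600 kWh × 3412 = 53,227,200 BTU
Gas: input = 53,227,200 / 0.781 = 68,152,625 BTU = 681.5 therm → 681.5 × €1.21 = €824.65; + 6 × €12.15 standing = €897.55
Electric: 53,227,200 BTU / 3412 = 15,600 kWh → × €0.154 = €2,402.40; + 6 × €15.82 standing = €2,497.32
Difference = |€897.55 − €2,497.32| = €1,599.77

€1599.77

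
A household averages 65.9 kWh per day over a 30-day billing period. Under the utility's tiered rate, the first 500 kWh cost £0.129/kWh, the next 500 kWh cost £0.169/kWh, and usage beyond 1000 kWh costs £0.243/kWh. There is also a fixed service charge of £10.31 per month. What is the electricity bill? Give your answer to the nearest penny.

£396.72

Usage = 65.9 kWh/day × 30 days = 1977 kWh
First 500 kWh × £0.129 = £64.50
Next 500 kWh × £0.169 = £84.50
Remaining 977 kWh × £0.243 = £237.41
Energy charge = £386.41; + service £10.31 = £396.72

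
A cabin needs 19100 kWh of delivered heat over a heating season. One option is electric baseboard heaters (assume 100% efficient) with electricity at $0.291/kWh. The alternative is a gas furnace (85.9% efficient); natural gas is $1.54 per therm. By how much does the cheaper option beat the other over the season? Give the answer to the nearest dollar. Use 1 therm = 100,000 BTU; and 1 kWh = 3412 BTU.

Heat load = 19100 kWh × 3412 = 65,169,200 BTU
Gas: input = 65,169,200 / 0.859 = 75,866,356 BTU = 758.7 therm → 758.7 × $1.54 = $1,168.34
Electric: 65,169,200 BTU / 3412 = 19,100 kWh → × $0.291 = $5,558.10
Difference = |$1,168.34 − $5,558.10| = $4,389.76 ≈ $4390

$4390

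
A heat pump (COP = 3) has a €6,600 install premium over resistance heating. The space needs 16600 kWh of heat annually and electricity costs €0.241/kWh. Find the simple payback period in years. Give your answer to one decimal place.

Resistance: 16600 kWh × €0.241 = €4,000.60/yr
Heat pump: 16600 / 3 = 5533 kWh in → × €0.241 = €1,333.53/yr
Annual savings = €2,667.07
Payback = €6,600 / €2,667.07 = 2.47 years

2.5 years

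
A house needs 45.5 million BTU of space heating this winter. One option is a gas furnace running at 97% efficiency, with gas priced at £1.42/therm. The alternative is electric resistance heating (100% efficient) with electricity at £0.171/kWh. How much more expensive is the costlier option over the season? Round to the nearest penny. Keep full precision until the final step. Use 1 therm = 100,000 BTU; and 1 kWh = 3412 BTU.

Heat load = 45.5 × 10⁶ BTU = 45,500,000 BTU
Gas: input = 45,500,000 / 0.97 = 46,907,216 BTU = 469.1 therm → 469.1 × £1.42 = £666.08
Electric: 45,500,000 BTU / 3412 = 13,340 kWh → × £0.171 = £2,280.33
Difference = |£666.08 − £2,280.33| = £1,614.25

£1614.25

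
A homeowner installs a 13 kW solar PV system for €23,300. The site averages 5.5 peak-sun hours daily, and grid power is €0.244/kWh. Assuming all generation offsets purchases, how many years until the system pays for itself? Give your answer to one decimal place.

3.7 years

Daily generation = 13 kW × 5.5 h = 71.5 kWh
Annual generation = 71.5 × 365 = 26098 kWh
Annual savings = 26098 × €0.244 = €6,367.79
Payback = €23,300 / €6,367.79 = 3.66 years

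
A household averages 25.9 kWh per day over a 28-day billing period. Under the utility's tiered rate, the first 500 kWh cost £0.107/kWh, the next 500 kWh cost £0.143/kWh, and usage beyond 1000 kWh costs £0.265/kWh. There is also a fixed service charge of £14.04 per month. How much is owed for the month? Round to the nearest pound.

£100

Usage = 25.9 kWh/day × 28 days = 725.2 kWh
First 500 kWh × £0.107 = £53.50
Next 225.2 kWh × £0.143 = £32.20
Remaining tier: 0 kWh (not reached)
Energy charge = £85.70; + service £14.04 = £99.74 ≈ £100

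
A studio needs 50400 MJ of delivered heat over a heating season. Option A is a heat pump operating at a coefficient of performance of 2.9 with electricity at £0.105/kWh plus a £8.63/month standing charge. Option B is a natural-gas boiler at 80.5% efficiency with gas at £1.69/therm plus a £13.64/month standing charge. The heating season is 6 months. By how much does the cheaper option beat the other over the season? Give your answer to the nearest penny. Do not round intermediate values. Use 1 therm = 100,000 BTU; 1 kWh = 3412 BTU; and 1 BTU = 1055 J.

£526.04

Heat load = 50400 MJ = 50,400,000,000 J / 1055 = 47,772,512 BTU
Gas: input = 47,772,512 / 0.805 = 59,344,735 BTU = 593.4 therm → 593.4 × £1.69 = £1,002.93; + 6 × £13.64 standing = £1,084.77
Heat pump: 47,772,512 BTU / 3412 = 14,000 kWh heat; / 2.9 = 4,828 kWh in → × £0.105 = £506.94; + 6 × £8.63 standing = £558.72
Difference = |£1,084.77 − £558.72| = £526.04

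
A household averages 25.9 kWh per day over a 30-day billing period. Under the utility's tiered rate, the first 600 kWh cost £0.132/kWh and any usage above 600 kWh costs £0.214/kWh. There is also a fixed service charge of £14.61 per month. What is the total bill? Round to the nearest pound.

Usage = 25.9 kWh/day × 30 days = 777 kWh
First 600 kWh × £0.132 = £79.20
Remaining 177 kWh × £0.214 = £37.88
Energy charge = £117.08; + service £14.61 = £131.69 ≈ £132

£132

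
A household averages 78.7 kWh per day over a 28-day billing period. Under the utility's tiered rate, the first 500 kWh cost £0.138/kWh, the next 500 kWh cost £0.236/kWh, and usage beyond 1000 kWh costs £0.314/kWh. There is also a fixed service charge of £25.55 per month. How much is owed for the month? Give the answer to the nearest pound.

£590

Usage = 78.7 kWh/day × 28 days = 2203.6 kWh
First 500 kWh × £0.138 = £69.00
Next 500 kWh × £0.236 = £118.00
Remaining 1203.6 kWh × £0.314 = £377.93
Energy charge = £564.93; + service £25.55 = £590.48 ≈ £590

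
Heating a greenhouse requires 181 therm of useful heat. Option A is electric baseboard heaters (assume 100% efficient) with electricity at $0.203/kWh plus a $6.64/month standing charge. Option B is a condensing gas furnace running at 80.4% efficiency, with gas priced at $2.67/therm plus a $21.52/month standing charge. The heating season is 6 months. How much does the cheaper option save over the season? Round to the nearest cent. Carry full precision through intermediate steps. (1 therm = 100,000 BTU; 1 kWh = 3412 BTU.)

Heat load = 181 therm × 100,000 = 18,100,000 BTU
Gas: input = 18,100,000 / 0.804 = 22,512,438 BTU = 225.1 therm → 225.1 × $2.67 = $601.08; + 6 × $21.52 standing = $730.20
Electric: 18,100,000 BTU / 3412 = 5,305 kWh → × $0.203 = $1,076.88; + 6 × $6.64 standing = $1,116.72
Difference = |$730.20 − $1,116.72| = $386.51

$386.51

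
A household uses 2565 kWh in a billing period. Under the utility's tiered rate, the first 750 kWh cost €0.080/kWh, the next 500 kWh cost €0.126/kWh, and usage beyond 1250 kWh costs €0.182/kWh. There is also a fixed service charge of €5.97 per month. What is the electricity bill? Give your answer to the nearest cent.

First 750 kWh × €0.080 = €60.00
Next 500 kWh × €0.126 = €63.00
Remaining 1315 kWh × €0.182 = €239.33
Energy charge = €362.33; + service €5.97 = €368.30

€368.30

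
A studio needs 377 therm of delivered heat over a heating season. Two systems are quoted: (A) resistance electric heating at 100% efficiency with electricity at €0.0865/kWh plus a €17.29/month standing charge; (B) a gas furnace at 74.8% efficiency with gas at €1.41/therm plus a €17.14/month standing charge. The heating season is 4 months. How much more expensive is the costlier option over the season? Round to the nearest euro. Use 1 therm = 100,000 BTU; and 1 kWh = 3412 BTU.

Heat load = 377 therm × 100,000 = 37,700,000 BTU
Gas: input = 37,700,000 / 0.748 = 50,401,070 BTU = 504 therm → 504 × €1.41 = €710.66; + 4 × €17.14 standing = €779.22
Electric: 37,700,000 BTU / 3412 = 11,050 kWh → × €0.0865 = €955.76; + 4 × €17.29 standing = €1,024.92
Difference = |€779.22 − €1,024.92| = €245.70 ≈ €246

€246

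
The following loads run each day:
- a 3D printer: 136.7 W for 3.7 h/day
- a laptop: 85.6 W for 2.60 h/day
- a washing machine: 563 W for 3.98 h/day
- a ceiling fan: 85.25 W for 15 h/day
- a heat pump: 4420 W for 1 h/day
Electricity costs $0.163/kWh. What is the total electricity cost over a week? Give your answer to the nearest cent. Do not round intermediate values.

$9.89

3D printer: 136.7 W × 3.7 h × 7 d = 3,541 Wh = 3.541 kWh
laptop: 85.6 W × 2.60 h × 7 d = 1,558 Wh = 1.558 kWh
washing machine: 563 W × 3.98 h × 7 d = 15,685 Wh = 15.69 kWh
ceiling fan: 85.25 W × 15 h × 7 d = 8,951 Wh = 8.951 kWh
heat pump: 4420 W × 1 h × 7 d = 30,940 Wh = 30.94 kWh
Total energy = 3.541 + 1.558 + 15.69 + 8.951 + 30.94 = 60.67 kWh
Cost = 60.67 kWh × $0.163 = $9.89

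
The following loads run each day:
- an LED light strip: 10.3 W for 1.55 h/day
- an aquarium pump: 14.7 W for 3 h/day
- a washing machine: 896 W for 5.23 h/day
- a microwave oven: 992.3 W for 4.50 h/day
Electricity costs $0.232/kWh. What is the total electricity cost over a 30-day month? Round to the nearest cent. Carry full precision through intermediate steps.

$64.11

LED light strip: 10.3 W × 1.55 h × 30 d = 479 Wh = 0.479 kWh
aquarium pump: 14.7 W × 3 h × 30 d = 1,323 Wh = 1.323 kWh
washing machine: 896 W × 5.23 h × 30 d = 140,582 Wh = 140.6 kWh
microwave oven: 992.3 W × 4.50 h × 30 d = 133,960 Wh = 134 kWh
Total energy = 0.479 + 1.323 + 140.6 + 134 = 276.3 kWh
Cost = 276.3 kWh × $0.232 = $64.11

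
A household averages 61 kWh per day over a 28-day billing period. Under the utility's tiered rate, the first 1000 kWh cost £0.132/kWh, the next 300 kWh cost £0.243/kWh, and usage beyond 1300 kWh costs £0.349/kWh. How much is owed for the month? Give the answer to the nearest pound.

Usage = 61 kWh/day × 28 days = 1708 kWh
First 1000 kWh × £0.132 = £132.00
Next 300 kWh × £0.243 = £72.90
Remaining 408 kWh × £0.349 = £142.39
Total = £347.29 ≈ £347

£347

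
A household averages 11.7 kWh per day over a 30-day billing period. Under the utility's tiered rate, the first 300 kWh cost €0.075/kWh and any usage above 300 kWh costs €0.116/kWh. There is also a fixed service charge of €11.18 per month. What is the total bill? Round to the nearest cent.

Usage = 11.7 kWh/day × 30 days = 351 kWh
First 300 kWh × €0.075 = €22.50
Remaining 51 kWh × €0.116 = €5.92
Energy charge = €28.42; + service €11.18 = €39.60

€39.60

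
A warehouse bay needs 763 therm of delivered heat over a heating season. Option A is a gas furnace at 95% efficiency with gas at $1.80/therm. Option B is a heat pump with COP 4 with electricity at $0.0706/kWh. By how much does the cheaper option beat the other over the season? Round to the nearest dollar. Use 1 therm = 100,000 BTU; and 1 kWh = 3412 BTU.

$1051

Heat load = 763 therm × 100,000 = 76,300,000 BTU
Gas: input = 76,300,000 / 0.95 = 80,315,789 BTU = 803.2 therm → 803.2 × $1.80 = $1,445.68
Heat pump: 76,300,000 BTU / 3412 = 22,360 kWh heat; / 4 = 5,591 kWh in → × $0.0706 = $394.69
Difference = |$1,445.68 − $394.69| = $1,050.99 ≈ $1051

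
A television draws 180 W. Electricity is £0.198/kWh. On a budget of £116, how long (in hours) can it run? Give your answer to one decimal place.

Energy budget = £116 / £0.198 per kWh = 585.9 kWh = 585,859 Wh
Runtime = 585,859 Wh / 180 W = 3,255 h

3254.8 h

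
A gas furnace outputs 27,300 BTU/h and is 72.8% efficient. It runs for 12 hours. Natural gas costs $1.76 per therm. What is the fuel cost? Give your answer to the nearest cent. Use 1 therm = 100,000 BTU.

Heat delivered = 27,300 BTU/h × 12 h = 327,600 BTU
Gas input = 327,600 / 0.728 = 450,000 BTU
= 450,000 / 100,000 = 4.5 therm
Cost = 4.5 × $1.76/therm = $7.92

$7.92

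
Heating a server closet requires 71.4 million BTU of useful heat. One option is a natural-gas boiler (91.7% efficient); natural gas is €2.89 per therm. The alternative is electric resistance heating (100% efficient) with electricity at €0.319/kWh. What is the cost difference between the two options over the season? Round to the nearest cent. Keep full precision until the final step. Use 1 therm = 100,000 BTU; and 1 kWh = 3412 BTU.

€4425.21

Heat load = 71.4 × 10⁶ BTU = 71,400,000 BTU
Gas: input = 71,400,000 / 0.917 = 77,862,595 BTU = 778.6 therm → 778.6 × €2.89 = €2,250.23
Electric: 71,400,000 BTU / 3412 = 20,930 kWh → × €0.319 = €6,675.44
Difference = |€2,250.23 − €6,675.44| = €4,425.21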